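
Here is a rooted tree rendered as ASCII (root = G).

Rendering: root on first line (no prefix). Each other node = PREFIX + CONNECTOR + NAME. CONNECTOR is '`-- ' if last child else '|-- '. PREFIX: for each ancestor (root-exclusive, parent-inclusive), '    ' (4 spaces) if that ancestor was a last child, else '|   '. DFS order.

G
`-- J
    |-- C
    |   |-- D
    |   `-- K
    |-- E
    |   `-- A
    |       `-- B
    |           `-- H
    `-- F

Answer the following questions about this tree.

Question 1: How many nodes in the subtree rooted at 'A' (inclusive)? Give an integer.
Subtree rooted at A contains: A, B, H
Count = 3

Answer: 3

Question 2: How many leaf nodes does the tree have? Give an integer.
Leaves (nodes with no children): D, F, H, K

Answer: 4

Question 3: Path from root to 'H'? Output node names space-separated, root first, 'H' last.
Answer: G J E A B H

Derivation:
Walk down from root: G -> J -> E -> A -> B -> H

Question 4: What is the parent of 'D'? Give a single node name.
Answer: C

Derivation:
Scan adjacency: D appears as child of C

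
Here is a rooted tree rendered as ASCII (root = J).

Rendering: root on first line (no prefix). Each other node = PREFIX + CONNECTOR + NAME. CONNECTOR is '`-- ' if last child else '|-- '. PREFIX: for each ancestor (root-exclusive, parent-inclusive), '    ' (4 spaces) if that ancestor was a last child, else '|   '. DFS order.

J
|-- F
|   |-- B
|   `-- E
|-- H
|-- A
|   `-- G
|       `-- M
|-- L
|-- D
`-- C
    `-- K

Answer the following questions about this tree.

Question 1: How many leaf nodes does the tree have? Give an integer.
Answer: 7

Derivation:
Leaves (nodes with no children): B, D, E, H, K, L, M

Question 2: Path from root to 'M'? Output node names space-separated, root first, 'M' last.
Walk down from root: J -> A -> G -> M

Answer: J A G M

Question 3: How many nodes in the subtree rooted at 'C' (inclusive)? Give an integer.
Answer: 2

Derivation:
Subtree rooted at C contains: C, K
Count = 2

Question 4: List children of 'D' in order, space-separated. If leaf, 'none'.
Node D's children (from adjacency): (leaf)

Answer: none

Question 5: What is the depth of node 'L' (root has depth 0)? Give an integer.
Answer: 1

Derivation:
Path from root to L: J -> L
Depth = number of edges = 1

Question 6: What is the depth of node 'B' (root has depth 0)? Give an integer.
Answer: 2

Derivation:
Path from root to B: J -> F -> B
Depth = number of edges = 2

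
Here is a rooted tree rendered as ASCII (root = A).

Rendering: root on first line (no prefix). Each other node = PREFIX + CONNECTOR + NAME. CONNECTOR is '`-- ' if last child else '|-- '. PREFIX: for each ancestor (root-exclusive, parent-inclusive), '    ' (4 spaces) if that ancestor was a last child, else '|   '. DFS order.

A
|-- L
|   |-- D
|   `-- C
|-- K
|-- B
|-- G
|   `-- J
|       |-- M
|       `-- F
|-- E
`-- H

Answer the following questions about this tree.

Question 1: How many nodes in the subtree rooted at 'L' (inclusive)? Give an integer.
Answer: 3

Derivation:
Subtree rooted at L contains: C, D, L
Count = 3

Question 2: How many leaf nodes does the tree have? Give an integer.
Answer: 8

Derivation:
Leaves (nodes with no children): B, C, D, E, F, H, K, M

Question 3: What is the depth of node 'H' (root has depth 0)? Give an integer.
Answer: 1

Derivation:
Path from root to H: A -> H
Depth = number of edges = 1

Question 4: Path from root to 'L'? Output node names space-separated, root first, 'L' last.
Walk down from root: A -> L

Answer: A L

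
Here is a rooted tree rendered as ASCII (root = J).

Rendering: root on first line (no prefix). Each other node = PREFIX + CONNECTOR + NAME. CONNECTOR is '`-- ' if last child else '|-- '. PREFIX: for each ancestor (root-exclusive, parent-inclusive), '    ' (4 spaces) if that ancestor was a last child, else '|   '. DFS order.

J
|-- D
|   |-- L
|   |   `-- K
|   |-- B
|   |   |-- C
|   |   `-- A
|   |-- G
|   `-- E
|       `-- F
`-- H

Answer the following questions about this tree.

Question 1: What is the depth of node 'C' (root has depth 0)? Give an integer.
Path from root to C: J -> D -> B -> C
Depth = number of edges = 3

Answer: 3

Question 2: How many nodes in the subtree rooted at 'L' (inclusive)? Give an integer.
Subtree rooted at L contains: K, L
Count = 2

Answer: 2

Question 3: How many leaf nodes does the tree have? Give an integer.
Leaves (nodes with no children): A, C, F, G, H, K

Answer: 6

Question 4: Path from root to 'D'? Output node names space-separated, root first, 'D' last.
Walk down from root: J -> D

Answer: J D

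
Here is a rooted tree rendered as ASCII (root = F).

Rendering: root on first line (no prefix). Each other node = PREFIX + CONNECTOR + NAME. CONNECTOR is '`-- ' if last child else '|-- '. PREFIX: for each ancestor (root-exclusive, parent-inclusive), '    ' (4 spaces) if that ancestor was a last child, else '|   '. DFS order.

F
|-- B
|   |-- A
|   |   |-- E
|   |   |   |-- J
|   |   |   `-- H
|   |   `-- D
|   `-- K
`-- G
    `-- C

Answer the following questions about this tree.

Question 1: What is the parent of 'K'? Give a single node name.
Answer: B

Derivation:
Scan adjacency: K appears as child of B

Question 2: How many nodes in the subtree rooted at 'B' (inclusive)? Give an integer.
Answer: 7

Derivation:
Subtree rooted at B contains: A, B, D, E, H, J, K
Count = 7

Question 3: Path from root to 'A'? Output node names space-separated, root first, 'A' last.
Walk down from root: F -> B -> A

Answer: F B A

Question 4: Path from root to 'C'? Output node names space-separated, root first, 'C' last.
Walk down from root: F -> G -> C

Answer: F G C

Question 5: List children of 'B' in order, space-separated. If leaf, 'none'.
Answer: A K

Derivation:
Node B's children (from adjacency): A, K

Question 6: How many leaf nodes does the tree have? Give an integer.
Answer: 5

Derivation:
Leaves (nodes with no children): C, D, H, J, K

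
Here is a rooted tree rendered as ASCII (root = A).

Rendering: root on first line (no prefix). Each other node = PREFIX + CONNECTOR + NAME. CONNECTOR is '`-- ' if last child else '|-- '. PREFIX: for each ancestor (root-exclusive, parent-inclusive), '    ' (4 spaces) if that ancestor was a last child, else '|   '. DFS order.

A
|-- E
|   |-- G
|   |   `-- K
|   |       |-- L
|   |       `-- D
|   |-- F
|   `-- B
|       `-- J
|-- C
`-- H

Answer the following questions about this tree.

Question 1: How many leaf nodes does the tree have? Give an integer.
Answer: 6

Derivation:
Leaves (nodes with no children): C, D, F, H, J, L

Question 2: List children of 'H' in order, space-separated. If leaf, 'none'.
Node H's children (from adjacency): (leaf)

Answer: none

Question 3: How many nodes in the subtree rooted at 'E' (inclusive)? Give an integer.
Answer: 8

Derivation:
Subtree rooted at E contains: B, D, E, F, G, J, K, L
Count = 8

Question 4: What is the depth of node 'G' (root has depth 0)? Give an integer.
Answer: 2

Derivation:
Path from root to G: A -> E -> G
Depth = number of edges = 2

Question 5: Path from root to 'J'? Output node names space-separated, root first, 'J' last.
Answer: A E B J

Derivation:
Walk down from root: A -> E -> B -> J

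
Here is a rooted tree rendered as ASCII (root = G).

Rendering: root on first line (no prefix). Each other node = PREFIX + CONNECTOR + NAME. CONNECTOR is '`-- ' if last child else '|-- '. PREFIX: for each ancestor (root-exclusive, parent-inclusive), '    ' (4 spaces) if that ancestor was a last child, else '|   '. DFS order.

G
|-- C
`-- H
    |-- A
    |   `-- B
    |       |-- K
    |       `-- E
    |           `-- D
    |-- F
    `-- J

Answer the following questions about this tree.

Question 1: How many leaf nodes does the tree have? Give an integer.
Answer: 5

Derivation:
Leaves (nodes with no children): C, D, F, J, K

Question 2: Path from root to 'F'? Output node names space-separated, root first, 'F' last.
Answer: G H F

Derivation:
Walk down from root: G -> H -> F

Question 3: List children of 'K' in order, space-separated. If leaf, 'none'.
Answer: none

Derivation:
Node K's children (from adjacency): (leaf)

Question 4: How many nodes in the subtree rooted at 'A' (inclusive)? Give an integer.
Subtree rooted at A contains: A, B, D, E, K
Count = 5

Answer: 5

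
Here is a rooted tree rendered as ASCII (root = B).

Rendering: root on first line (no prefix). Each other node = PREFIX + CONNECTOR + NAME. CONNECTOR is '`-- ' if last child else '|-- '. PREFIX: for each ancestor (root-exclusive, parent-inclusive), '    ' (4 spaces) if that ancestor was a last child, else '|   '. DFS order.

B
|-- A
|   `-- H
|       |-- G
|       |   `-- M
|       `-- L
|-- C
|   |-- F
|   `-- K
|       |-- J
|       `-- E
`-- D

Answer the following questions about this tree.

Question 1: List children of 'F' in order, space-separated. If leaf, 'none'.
Node F's children (from adjacency): (leaf)

Answer: none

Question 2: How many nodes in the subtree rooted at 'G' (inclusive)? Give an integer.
Answer: 2

Derivation:
Subtree rooted at G contains: G, M
Count = 2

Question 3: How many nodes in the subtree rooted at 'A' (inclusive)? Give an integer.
Subtree rooted at A contains: A, G, H, L, M
Count = 5

Answer: 5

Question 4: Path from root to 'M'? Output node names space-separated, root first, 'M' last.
Walk down from root: B -> A -> H -> G -> M

Answer: B A H G M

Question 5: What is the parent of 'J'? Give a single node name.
Answer: K

Derivation:
Scan adjacency: J appears as child of K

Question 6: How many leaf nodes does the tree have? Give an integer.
Answer: 6

Derivation:
Leaves (nodes with no children): D, E, F, J, L, M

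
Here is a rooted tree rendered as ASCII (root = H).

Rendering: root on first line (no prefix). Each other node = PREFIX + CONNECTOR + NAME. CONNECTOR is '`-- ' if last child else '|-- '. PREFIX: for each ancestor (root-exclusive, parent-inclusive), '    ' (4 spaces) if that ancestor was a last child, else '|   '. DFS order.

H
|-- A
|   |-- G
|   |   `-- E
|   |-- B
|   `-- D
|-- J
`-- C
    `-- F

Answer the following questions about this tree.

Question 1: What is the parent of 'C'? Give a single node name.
Answer: H

Derivation:
Scan adjacency: C appears as child of H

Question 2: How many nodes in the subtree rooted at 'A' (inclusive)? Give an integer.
Subtree rooted at A contains: A, B, D, E, G
Count = 5

Answer: 5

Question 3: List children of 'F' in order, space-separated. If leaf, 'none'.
Node F's children (from adjacency): (leaf)

Answer: none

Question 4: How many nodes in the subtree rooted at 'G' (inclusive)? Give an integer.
Subtree rooted at G contains: E, G
Count = 2

Answer: 2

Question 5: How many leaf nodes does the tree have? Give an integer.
Leaves (nodes with no children): B, D, E, F, J

Answer: 5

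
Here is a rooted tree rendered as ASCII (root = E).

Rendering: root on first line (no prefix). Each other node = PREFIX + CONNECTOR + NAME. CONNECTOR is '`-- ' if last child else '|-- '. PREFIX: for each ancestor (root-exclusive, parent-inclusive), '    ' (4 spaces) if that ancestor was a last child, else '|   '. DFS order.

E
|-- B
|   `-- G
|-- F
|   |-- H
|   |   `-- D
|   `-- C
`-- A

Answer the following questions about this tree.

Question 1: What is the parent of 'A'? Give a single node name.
Scan adjacency: A appears as child of E

Answer: E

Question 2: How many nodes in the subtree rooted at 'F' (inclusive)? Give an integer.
Subtree rooted at F contains: C, D, F, H
Count = 4

Answer: 4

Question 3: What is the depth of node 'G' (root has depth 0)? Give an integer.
Answer: 2

Derivation:
Path from root to G: E -> B -> G
Depth = number of edges = 2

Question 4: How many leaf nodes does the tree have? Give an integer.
Leaves (nodes with no children): A, C, D, G

Answer: 4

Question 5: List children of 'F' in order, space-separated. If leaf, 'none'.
Node F's children (from adjacency): H, C

Answer: H C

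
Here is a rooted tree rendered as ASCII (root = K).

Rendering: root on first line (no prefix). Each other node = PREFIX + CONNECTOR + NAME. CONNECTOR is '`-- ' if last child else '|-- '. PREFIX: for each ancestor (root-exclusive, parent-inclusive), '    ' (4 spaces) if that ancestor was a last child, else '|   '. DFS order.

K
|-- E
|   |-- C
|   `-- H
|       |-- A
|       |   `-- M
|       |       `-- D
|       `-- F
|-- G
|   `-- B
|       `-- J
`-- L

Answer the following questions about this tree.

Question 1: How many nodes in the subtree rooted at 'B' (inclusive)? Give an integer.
Answer: 2

Derivation:
Subtree rooted at B contains: B, J
Count = 2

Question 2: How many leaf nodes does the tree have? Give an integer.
Answer: 5

Derivation:
Leaves (nodes with no children): C, D, F, J, L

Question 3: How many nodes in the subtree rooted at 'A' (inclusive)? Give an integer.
Answer: 3

Derivation:
Subtree rooted at A contains: A, D, M
Count = 3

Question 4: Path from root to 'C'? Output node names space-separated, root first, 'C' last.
Walk down from root: K -> E -> C

Answer: K E C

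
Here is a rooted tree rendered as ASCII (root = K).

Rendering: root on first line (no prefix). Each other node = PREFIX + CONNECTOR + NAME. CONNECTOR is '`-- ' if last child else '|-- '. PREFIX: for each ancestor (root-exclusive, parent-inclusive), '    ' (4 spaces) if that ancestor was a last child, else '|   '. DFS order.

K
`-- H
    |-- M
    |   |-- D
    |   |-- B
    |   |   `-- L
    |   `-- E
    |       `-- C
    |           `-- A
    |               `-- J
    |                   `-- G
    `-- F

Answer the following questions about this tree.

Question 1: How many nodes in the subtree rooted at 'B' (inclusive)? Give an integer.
Answer: 2

Derivation:
Subtree rooted at B contains: B, L
Count = 2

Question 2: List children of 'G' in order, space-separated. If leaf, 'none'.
Node G's children (from adjacency): (leaf)

Answer: none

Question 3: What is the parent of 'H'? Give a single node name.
Answer: K

Derivation:
Scan adjacency: H appears as child of K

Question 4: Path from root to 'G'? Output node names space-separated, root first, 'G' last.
Answer: K H M E C A J G

Derivation:
Walk down from root: K -> H -> M -> E -> C -> A -> J -> G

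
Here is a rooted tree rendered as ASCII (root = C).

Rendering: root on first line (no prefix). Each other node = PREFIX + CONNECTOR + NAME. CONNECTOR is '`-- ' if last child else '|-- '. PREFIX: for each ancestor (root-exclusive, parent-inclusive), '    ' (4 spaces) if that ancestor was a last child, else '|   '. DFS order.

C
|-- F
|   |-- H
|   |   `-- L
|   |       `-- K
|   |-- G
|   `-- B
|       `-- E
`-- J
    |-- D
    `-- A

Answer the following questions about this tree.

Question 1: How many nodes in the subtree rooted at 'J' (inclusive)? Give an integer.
Answer: 3

Derivation:
Subtree rooted at J contains: A, D, J
Count = 3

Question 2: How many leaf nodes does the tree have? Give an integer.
Answer: 5

Derivation:
Leaves (nodes with no children): A, D, E, G, K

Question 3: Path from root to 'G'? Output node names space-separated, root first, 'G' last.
Walk down from root: C -> F -> G

Answer: C F G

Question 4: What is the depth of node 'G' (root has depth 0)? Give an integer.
Answer: 2

Derivation:
Path from root to G: C -> F -> G
Depth = number of edges = 2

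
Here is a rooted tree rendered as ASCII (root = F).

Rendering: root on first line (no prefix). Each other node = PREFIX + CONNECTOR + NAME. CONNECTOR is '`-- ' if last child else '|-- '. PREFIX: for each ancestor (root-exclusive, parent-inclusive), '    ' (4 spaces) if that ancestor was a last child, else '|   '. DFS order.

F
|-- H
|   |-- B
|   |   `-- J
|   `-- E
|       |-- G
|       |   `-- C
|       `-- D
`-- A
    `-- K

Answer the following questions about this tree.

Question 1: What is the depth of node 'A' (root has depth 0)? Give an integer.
Answer: 1

Derivation:
Path from root to A: F -> A
Depth = number of edges = 1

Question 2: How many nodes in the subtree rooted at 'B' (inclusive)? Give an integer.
Subtree rooted at B contains: B, J
Count = 2

Answer: 2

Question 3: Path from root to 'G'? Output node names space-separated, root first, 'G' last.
Walk down from root: F -> H -> E -> G

Answer: F H E G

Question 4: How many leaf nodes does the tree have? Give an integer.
Leaves (nodes with no children): C, D, J, K

Answer: 4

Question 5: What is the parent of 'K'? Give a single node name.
Answer: A

Derivation:
Scan adjacency: K appears as child of A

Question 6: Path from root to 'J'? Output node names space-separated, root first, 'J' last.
Walk down from root: F -> H -> B -> J

Answer: F H B J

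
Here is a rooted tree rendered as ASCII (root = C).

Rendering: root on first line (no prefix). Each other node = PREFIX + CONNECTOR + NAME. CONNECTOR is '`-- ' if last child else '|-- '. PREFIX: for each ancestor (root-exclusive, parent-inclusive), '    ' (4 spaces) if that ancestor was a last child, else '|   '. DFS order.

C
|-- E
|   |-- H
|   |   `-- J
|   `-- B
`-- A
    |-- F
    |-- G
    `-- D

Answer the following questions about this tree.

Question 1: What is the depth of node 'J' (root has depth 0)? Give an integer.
Answer: 3

Derivation:
Path from root to J: C -> E -> H -> J
Depth = number of edges = 3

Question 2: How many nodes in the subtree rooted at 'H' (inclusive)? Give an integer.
Subtree rooted at H contains: H, J
Count = 2

Answer: 2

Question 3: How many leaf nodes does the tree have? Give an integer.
Answer: 5

Derivation:
Leaves (nodes with no children): B, D, F, G, J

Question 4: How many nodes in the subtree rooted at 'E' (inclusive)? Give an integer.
Answer: 4

Derivation:
Subtree rooted at E contains: B, E, H, J
Count = 4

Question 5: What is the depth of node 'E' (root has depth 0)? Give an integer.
Answer: 1

Derivation:
Path from root to E: C -> E
Depth = number of edges = 1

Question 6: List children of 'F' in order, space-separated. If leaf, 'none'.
Node F's children (from adjacency): (leaf)

Answer: none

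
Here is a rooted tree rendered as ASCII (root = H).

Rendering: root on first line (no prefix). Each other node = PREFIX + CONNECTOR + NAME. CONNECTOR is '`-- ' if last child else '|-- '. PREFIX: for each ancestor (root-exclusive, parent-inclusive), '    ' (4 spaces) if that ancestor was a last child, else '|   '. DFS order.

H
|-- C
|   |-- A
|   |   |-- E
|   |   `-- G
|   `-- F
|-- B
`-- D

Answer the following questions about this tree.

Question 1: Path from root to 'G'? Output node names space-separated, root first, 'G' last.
Answer: H C A G

Derivation:
Walk down from root: H -> C -> A -> G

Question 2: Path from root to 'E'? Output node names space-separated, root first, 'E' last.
Answer: H C A E

Derivation:
Walk down from root: H -> C -> A -> E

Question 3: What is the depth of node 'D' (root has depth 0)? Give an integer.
Path from root to D: H -> D
Depth = number of edges = 1

Answer: 1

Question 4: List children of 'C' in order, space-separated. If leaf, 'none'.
Node C's children (from adjacency): A, F

Answer: A F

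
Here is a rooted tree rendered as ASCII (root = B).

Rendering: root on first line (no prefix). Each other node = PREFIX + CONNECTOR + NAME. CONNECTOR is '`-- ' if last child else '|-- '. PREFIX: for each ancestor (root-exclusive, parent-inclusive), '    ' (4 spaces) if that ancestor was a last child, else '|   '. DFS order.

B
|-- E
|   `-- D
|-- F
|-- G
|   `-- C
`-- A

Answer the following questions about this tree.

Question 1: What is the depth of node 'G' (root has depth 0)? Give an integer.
Path from root to G: B -> G
Depth = number of edges = 1

Answer: 1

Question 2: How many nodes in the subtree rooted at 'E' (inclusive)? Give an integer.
Answer: 2

Derivation:
Subtree rooted at E contains: D, E
Count = 2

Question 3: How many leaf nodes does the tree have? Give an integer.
Leaves (nodes with no children): A, C, D, F

Answer: 4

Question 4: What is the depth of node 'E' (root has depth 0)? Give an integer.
Answer: 1

Derivation:
Path from root to E: B -> E
Depth = number of edges = 1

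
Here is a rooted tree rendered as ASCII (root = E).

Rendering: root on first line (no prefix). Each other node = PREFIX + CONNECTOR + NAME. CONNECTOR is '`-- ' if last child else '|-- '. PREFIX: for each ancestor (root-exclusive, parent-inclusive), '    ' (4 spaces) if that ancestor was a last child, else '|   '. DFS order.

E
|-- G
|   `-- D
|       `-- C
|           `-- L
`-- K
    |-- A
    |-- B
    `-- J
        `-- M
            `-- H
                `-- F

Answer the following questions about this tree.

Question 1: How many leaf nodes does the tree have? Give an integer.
Leaves (nodes with no children): A, B, F, L

Answer: 4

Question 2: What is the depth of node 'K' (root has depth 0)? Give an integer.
Path from root to K: E -> K
Depth = number of edges = 1

Answer: 1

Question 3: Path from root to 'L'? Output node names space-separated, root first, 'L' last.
Walk down from root: E -> G -> D -> C -> L

Answer: E G D C L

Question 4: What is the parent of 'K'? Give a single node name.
Scan adjacency: K appears as child of E

Answer: E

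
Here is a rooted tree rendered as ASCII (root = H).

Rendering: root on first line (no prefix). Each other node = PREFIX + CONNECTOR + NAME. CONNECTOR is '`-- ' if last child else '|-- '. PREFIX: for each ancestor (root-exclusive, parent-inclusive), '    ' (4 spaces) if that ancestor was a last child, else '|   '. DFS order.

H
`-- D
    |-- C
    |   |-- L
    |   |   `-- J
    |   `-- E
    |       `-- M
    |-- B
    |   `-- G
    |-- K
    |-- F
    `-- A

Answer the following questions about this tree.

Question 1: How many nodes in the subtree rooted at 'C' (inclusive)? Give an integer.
Subtree rooted at C contains: C, E, J, L, M
Count = 5

Answer: 5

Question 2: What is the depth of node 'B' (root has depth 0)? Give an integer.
Answer: 2

Derivation:
Path from root to B: H -> D -> B
Depth = number of edges = 2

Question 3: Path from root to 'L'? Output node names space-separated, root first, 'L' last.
Answer: H D C L

Derivation:
Walk down from root: H -> D -> C -> L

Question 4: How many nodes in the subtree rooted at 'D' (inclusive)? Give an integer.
Answer: 11

Derivation:
Subtree rooted at D contains: A, B, C, D, E, F, G, J, K, L, M
Count = 11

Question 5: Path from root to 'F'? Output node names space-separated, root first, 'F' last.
Answer: H D F

Derivation:
Walk down from root: H -> D -> F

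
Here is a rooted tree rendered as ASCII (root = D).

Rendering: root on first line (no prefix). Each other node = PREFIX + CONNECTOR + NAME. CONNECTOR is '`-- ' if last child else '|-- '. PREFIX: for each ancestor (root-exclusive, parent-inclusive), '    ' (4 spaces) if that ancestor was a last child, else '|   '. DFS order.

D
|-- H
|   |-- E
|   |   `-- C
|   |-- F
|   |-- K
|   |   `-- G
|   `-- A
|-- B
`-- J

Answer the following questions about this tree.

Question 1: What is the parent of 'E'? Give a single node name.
Answer: H

Derivation:
Scan adjacency: E appears as child of H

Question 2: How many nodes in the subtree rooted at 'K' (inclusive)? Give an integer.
Subtree rooted at K contains: G, K
Count = 2

Answer: 2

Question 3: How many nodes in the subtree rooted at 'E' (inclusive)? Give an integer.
Subtree rooted at E contains: C, E
Count = 2

Answer: 2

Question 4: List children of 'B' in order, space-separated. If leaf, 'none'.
Node B's children (from adjacency): (leaf)

Answer: none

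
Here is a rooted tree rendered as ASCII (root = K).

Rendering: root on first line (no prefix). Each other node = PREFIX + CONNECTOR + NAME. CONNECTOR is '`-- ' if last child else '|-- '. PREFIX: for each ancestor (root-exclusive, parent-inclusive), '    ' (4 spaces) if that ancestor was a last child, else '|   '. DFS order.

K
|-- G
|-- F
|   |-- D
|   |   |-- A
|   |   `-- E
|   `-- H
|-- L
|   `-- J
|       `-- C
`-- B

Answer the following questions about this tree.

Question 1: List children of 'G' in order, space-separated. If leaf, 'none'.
Node G's children (from adjacency): (leaf)

Answer: none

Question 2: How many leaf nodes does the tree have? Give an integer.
Answer: 6

Derivation:
Leaves (nodes with no children): A, B, C, E, G, H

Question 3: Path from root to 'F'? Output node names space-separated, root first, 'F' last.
Answer: K F

Derivation:
Walk down from root: K -> F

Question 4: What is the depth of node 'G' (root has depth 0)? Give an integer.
Answer: 1

Derivation:
Path from root to G: K -> G
Depth = number of edges = 1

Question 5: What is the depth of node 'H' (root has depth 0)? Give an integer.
Path from root to H: K -> F -> H
Depth = number of edges = 2

Answer: 2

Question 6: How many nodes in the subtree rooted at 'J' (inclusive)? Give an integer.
Subtree rooted at J contains: C, J
Count = 2

Answer: 2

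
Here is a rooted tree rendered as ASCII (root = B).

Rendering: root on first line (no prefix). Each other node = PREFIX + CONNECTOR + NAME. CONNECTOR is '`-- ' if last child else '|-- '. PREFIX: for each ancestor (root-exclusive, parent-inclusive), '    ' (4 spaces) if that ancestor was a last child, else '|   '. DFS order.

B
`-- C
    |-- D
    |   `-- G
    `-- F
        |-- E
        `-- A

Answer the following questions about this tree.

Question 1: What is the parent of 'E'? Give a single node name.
Answer: F

Derivation:
Scan adjacency: E appears as child of F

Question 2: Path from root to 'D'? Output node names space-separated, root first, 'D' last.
Answer: B C D

Derivation:
Walk down from root: B -> C -> D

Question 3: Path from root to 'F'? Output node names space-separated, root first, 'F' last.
Answer: B C F

Derivation:
Walk down from root: B -> C -> F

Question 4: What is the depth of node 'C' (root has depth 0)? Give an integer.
Answer: 1

Derivation:
Path from root to C: B -> C
Depth = number of edges = 1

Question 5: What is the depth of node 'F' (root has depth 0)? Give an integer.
Path from root to F: B -> C -> F
Depth = number of edges = 2

Answer: 2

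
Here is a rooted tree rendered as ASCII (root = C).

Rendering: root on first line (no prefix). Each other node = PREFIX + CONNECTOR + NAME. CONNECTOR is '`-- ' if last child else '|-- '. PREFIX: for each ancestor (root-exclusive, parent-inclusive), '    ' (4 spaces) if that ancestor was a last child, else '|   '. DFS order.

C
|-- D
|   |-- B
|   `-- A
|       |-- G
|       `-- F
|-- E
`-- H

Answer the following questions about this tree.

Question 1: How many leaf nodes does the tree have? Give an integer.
Answer: 5

Derivation:
Leaves (nodes with no children): B, E, F, G, H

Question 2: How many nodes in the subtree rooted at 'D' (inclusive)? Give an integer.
Answer: 5

Derivation:
Subtree rooted at D contains: A, B, D, F, G
Count = 5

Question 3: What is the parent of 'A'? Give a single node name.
Scan adjacency: A appears as child of D

Answer: D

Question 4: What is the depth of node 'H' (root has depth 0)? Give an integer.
Answer: 1

Derivation:
Path from root to H: C -> H
Depth = number of edges = 1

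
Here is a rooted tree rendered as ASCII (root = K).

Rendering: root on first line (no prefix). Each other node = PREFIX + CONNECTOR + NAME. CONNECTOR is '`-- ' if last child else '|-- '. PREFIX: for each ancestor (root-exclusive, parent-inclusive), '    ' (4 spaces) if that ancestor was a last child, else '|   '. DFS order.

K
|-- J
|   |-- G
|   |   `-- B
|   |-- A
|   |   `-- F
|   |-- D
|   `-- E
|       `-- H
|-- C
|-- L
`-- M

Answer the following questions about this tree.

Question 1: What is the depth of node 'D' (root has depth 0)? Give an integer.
Answer: 2

Derivation:
Path from root to D: K -> J -> D
Depth = number of edges = 2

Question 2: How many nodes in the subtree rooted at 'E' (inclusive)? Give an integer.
Subtree rooted at E contains: E, H
Count = 2

Answer: 2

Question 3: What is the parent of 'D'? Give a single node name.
Answer: J

Derivation:
Scan adjacency: D appears as child of J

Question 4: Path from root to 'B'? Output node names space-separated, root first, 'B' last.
Walk down from root: K -> J -> G -> B

Answer: K J G B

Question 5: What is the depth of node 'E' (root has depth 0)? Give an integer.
Answer: 2

Derivation:
Path from root to E: K -> J -> E
Depth = number of edges = 2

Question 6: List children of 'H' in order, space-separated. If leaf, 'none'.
Node H's children (from adjacency): (leaf)

Answer: none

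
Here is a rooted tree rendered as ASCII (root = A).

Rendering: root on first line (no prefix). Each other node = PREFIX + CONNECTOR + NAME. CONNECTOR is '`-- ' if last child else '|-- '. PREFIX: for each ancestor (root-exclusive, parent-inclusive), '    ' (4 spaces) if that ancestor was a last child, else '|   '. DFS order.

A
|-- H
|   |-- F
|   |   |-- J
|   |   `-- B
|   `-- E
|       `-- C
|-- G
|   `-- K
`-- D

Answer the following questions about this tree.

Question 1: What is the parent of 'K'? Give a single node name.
Scan adjacency: K appears as child of G

Answer: G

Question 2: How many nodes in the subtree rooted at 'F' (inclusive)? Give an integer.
Subtree rooted at F contains: B, F, J
Count = 3

Answer: 3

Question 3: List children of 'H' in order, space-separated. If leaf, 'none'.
Node H's children (from adjacency): F, E

Answer: F E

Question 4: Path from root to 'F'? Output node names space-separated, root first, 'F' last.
Answer: A H F

Derivation:
Walk down from root: A -> H -> F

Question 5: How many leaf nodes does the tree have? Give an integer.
Leaves (nodes with no children): B, C, D, J, K

Answer: 5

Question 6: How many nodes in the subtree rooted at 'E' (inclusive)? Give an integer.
Answer: 2

Derivation:
Subtree rooted at E contains: C, E
Count = 2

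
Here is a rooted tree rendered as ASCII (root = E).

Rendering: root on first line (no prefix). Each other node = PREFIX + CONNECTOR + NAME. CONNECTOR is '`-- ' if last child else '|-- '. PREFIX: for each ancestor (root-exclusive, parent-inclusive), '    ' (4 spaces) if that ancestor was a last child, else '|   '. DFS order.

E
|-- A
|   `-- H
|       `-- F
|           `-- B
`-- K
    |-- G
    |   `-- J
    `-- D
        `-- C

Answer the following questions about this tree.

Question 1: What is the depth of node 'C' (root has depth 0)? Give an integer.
Path from root to C: E -> K -> D -> C
Depth = number of edges = 3

Answer: 3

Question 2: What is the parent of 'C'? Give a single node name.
Answer: D

Derivation:
Scan adjacency: C appears as child of D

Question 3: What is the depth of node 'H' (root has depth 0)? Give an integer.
Answer: 2

Derivation:
Path from root to H: E -> A -> H
Depth = number of edges = 2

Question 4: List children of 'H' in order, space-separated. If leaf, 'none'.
Node H's children (from adjacency): F

Answer: F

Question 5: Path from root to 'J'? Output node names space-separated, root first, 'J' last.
Walk down from root: E -> K -> G -> J

Answer: E K G J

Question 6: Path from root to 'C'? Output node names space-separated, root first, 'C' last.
Walk down from root: E -> K -> D -> C

Answer: E K D C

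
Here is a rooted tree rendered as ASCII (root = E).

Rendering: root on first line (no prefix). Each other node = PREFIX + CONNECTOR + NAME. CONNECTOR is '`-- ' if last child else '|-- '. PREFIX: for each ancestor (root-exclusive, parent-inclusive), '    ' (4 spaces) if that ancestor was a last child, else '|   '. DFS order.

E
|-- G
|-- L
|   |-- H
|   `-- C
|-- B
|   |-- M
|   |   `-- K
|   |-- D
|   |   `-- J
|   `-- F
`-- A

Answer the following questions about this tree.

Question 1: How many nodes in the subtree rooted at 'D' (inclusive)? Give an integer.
Subtree rooted at D contains: D, J
Count = 2

Answer: 2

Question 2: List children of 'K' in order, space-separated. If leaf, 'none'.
Answer: none

Derivation:
Node K's children (from adjacency): (leaf)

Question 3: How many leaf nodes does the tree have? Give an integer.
Leaves (nodes with no children): A, C, F, G, H, J, K

Answer: 7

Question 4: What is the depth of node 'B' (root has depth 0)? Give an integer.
Answer: 1

Derivation:
Path from root to B: E -> B
Depth = number of edges = 1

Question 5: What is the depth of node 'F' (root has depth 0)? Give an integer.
Path from root to F: E -> B -> F
Depth = number of edges = 2

Answer: 2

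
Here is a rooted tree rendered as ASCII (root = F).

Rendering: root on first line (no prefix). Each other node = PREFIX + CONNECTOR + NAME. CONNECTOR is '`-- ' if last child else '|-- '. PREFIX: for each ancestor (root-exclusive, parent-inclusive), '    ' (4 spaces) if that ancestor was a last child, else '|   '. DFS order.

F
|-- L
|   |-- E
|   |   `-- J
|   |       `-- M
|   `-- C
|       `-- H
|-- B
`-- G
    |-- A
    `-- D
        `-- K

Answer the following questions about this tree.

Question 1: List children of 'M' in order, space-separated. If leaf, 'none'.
Node M's children (from adjacency): (leaf)

Answer: none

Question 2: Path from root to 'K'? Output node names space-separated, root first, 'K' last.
Answer: F G D K

Derivation:
Walk down from root: F -> G -> D -> K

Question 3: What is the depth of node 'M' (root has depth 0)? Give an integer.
Path from root to M: F -> L -> E -> J -> M
Depth = number of edges = 4

Answer: 4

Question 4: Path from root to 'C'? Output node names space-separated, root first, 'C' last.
Walk down from root: F -> L -> C

Answer: F L C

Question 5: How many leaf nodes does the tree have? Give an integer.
Answer: 5

Derivation:
Leaves (nodes with no children): A, B, H, K, M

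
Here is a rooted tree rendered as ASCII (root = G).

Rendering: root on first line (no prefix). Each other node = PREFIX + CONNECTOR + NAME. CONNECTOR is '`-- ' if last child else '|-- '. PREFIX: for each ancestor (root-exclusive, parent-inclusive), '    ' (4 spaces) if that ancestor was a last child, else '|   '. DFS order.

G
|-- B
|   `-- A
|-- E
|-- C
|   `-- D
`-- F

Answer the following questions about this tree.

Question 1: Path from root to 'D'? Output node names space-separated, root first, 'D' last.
Walk down from root: G -> C -> D

Answer: G C D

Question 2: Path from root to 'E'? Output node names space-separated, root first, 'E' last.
Answer: G E

Derivation:
Walk down from root: G -> E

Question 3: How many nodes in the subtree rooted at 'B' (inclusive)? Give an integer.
Answer: 2

Derivation:
Subtree rooted at B contains: A, B
Count = 2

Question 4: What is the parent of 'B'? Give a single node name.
Answer: G

Derivation:
Scan adjacency: B appears as child of G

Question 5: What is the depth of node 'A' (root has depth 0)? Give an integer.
Answer: 2

Derivation:
Path from root to A: G -> B -> A
Depth = number of edges = 2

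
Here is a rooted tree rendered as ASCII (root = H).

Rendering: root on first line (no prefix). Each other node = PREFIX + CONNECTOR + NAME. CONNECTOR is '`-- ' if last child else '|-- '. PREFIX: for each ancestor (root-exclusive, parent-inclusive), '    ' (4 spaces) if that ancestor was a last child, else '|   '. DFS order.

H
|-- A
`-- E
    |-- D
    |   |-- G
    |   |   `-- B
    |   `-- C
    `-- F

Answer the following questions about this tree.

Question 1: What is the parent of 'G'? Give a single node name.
Scan adjacency: G appears as child of D

Answer: D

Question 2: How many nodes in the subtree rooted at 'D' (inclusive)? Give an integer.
Subtree rooted at D contains: B, C, D, G
Count = 4

Answer: 4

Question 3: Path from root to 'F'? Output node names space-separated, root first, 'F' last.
Answer: H E F

Derivation:
Walk down from root: H -> E -> F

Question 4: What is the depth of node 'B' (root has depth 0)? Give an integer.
Path from root to B: H -> E -> D -> G -> B
Depth = number of edges = 4

Answer: 4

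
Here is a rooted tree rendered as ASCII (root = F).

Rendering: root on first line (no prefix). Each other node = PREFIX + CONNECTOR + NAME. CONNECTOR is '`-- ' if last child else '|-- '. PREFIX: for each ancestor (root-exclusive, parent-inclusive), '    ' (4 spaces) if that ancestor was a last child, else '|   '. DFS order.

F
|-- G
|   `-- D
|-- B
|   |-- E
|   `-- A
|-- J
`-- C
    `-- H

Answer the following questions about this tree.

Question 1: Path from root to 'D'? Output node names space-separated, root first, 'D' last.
Answer: F G D

Derivation:
Walk down from root: F -> G -> D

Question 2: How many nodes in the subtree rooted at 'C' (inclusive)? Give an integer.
Subtree rooted at C contains: C, H
Count = 2

Answer: 2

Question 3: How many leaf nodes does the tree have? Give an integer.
Answer: 5

Derivation:
Leaves (nodes with no children): A, D, E, H, J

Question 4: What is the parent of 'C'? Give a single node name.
Answer: F

Derivation:
Scan adjacency: C appears as child of F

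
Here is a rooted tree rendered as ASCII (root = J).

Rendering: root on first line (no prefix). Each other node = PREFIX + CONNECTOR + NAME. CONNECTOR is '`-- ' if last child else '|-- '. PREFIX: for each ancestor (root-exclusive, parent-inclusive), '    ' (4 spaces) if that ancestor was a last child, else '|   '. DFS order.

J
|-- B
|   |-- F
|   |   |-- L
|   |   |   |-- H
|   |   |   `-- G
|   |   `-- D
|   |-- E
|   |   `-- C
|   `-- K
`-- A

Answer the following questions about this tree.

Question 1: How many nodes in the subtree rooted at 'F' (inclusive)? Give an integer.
Subtree rooted at F contains: D, F, G, H, L
Count = 5

Answer: 5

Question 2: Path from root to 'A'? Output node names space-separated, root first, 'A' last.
Answer: J A

Derivation:
Walk down from root: J -> A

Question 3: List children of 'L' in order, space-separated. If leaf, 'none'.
Answer: H G

Derivation:
Node L's children (from adjacency): H, G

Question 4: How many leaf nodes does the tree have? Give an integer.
Leaves (nodes with no children): A, C, D, G, H, K

Answer: 6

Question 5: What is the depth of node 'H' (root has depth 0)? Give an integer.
Answer: 4

Derivation:
Path from root to H: J -> B -> F -> L -> H
Depth = number of edges = 4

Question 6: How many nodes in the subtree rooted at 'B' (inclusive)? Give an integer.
Subtree rooted at B contains: B, C, D, E, F, G, H, K, L
Count = 9

Answer: 9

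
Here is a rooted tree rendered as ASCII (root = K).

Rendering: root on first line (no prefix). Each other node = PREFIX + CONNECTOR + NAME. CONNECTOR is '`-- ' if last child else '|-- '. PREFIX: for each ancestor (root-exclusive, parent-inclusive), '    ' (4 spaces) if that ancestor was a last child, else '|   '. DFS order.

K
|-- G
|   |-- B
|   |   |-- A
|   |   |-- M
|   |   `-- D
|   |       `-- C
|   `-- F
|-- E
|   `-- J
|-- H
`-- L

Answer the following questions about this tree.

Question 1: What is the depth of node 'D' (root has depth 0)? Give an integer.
Answer: 3

Derivation:
Path from root to D: K -> G -> B -> D
Depth = number of edges = 3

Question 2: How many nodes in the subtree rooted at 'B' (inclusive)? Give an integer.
Answer: 5

Derivation:
Subtree rooted at B contains: A, B, C, D, M
Count = 5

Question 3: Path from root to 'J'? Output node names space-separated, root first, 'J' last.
Walk down from root: K -> E -> J

Answer: K E J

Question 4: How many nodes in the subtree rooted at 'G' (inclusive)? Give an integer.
Answer: 7

Derivation:
Subtree rooted at G contains: A, B, C, D, F, G, M
Count = 7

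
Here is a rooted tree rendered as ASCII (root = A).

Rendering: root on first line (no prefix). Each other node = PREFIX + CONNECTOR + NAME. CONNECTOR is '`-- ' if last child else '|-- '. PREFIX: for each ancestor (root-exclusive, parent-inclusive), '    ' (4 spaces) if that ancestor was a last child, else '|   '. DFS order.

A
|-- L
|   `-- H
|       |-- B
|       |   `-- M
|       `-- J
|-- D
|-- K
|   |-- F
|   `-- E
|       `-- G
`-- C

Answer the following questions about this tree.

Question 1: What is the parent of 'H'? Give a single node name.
Answer: L

Derivation:
Scan adjacency: H appears as child of L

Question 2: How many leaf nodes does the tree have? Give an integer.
Leaves (nodes with no children): C, D, F, G, J, M

Answer: 6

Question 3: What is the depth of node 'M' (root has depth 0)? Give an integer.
Answer: 4

Derivation:
Path from root to M: A -> L -> H -> B -> M
Depth = number of edges = 4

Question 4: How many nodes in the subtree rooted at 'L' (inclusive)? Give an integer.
Subtree rooted at L contains: B, H, J, L, M
Count = 5

Answer: 5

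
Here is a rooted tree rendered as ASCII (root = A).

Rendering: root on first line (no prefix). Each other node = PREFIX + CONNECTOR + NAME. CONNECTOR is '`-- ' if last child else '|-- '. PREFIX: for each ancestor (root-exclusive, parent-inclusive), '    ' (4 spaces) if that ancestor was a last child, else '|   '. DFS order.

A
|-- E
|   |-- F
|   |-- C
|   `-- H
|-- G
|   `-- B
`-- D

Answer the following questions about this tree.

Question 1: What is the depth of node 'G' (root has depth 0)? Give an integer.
Answer: 1

Derivation:
Path from root to G: A -> G
Depth = number of edges = 1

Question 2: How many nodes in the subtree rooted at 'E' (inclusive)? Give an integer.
Subtree rooted at E contains: C, E, F, H
Count = 4

Answer: 4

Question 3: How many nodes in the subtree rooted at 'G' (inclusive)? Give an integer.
Answer: 2

Derivation:
Subtree rooted at G contains: B, G
Count = 2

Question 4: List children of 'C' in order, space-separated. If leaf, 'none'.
Node C's children (from adjacency): (leaf)

Answer: none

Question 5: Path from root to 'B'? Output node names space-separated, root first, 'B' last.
Walk down from root: A -> G -> B

Answer: A G B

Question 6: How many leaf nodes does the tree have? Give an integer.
Leaves (nodes with no children): B, C, D, F, H

Answer: 5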